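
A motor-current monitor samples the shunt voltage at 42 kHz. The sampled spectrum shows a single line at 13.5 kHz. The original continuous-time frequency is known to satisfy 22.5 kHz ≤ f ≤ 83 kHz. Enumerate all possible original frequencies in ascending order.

28.5 kHz, 55.5 kHz, 70.5 kHz

Frequencies that alias to 13.5 kHz are k·fs ± 13.5 kHz for integer k ≥ 0.
k=0: 13.5 kHz.
k=1: 28.5 kHz, 55.5 kHz.
k=2: 70.5 kHz, 97.5 kHz.
k=3: 112.5 kHz, 139.5 kHz.
Within [22.5 kHz, 83 kHz]: 28.5 kHz, 55.5 kHz, 70.5 kHz.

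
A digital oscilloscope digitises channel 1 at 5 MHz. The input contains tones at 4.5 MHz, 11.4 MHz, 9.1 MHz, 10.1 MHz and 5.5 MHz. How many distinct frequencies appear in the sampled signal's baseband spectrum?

fs/2 = 2.5 MHz.
4.5 MHz > fs/2 = 2.5 MHz, folds to fs − 4.5 MHz = 0.5 MHz.
11.4 MHz mod fs = 1.4 MHz.
1.4 MHz ≤ fs/2 = 2.5 MHz, appears at 1.4 MHz.
9.1 MHz mod fs = 4.1 MHz.
4.1 MHz > fs/2 = 2.5 MHz, folds to fs − 4.1 MHz = 0.9 MHz.
10.1 MHz mod fs = 0.1 MHz.
0.1 MHz ≤ fs/2 = 2.5 MHz, appears at 0.1 MHz.
5.5 MHz mod fs = 0.5 MHz.
0.5 MHz ≤ fs/2 = 2.5 MHz, appears at 0.5 MHz.
Distinct values: {0.1 MHz, 0.5 MHz, 0.9 MHz, 1.4 MHz} → 4.

4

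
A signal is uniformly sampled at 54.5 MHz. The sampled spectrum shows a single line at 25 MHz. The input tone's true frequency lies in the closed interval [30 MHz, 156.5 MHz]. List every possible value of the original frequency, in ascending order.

79.5 MHz, 84 MHz, 134 MHz, 138.5 MHz

Frequencies that alias to 25 MHz are k·fs ± 25 MHz for integer k ≥ 0.
k=0: 25 MHz.
k=1: 29.5 MHz, 79.5 MHz.
k=2: 84 MHz, 134 MHz.
k=3: 138.5 MHz, 188.5 MHz.
k=4: 193 MHz, 243 MHz.
Within [30 MHz, 156.5 MHz]: 79.5 MHz, 84 MHz, 134 MHz, 138.5 MHz.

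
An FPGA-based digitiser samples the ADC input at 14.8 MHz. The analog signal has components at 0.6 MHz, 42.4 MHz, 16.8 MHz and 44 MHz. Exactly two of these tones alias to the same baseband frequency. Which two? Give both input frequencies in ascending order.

16.8 MHz, 42.4 MHz

fs/2 = 7.4 MHz.
0.6 MHz ≤ fs/2 = 7.4 MHz, passes unchanged.
42.4 MHz mod fs = 12.8 MHz.
12.8 MHz > fs/2 = 7.4 MHz, folds to fs − 12.8 MHz = 2 MHz.
16.8 MHz mod fs = 2 MHz.
2 MHz ≤ fs/2 = 7.4 MHz, appears at 2 MHz.
44 MHz mod fs = 14.4 MHz.
14.4 MHz > fs/2 = 7.4 MHz, folds to fs − 14.4 MHz = 0.4 MHz.
16.8 MHz and 42.4 MHz both map to 2 MHz.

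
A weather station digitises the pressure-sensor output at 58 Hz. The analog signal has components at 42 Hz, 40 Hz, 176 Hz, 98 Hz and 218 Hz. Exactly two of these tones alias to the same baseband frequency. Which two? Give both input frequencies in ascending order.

fs/2 = 29 Hz.
42 Hz > fs/2 = 29 Hz, folds to fs − 42 Hz = 16 Hz.
40 Hz > fs/2 = 29 Hz, folds to fs − 40 Hz = 18 Hz.
176 Hz mod fs = 2 Hz.
2 Hz ≤ fs/2 = 29 Hz, appears at 2 Hz.
98 Hz mod fs = 40 Hz.
40 Hz > fs/2 = 29 Hz, folds to fs − 40 Hz = 18 Hz.
218 Hz mod fs = 44 Hz.
44 Hz > fs/2 = 29 Hz, folds to fs − 44 Hz = 14 Hz.
40 Hz and 98 Hz both map to 18 Hz.

40 Hz, 98 Hz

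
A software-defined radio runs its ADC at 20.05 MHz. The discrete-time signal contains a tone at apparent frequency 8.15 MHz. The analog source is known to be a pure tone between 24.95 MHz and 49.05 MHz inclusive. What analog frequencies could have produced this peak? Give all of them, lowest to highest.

Frequencies that alias to 8.15 MHz are k·fs ± 8.15 MHz for integer k ≥ 0.
k=0: 8.15 MHz.
k=1: 11.9 MHz, 28.2 MHz.
k=2: 31.95 MHz, 48.25 MHz.
k=3: 52 MHz, 68.3 MHz.
Within [24.95 MHz, 49.05 MHz]: 28.2 MHz, 31.95 MHz, 48.25 MHz.

28.2 MHz, 31.95 MHz, 48.25 MHz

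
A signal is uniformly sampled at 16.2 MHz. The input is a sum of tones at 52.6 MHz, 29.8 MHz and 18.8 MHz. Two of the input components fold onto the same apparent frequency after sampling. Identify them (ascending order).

fs/2 = 8.1 MHz.
52.6 MHz mod fs = 4 MHz.
4 MHz ≤ fs/2 = 8.1 MHz, appears at 4 MHz.
29.8 MHz mod fs = 13.6 MHz.
13.6 MHz > fs/2 = 8.1 MHz, folds to fs − 13.6 MHz = 2.6 MHz.
18.8 MHz mod fs = 2.6 MHz.
2.6 MHz ≤ fs/2 = 8.1 MHz, appears at 2.6 MHz.
18.8 MHz and 29.8 MHz both map to 2.6 MHz.

18.8 MHz, 29.8 MHz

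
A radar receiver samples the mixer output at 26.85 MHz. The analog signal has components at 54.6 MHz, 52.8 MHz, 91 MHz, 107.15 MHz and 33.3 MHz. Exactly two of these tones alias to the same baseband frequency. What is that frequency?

fs/2 = 13.425 MHz.
54.6 MHz mod fs = 0.9 MHz.
0.9 MHz ≤ fs/2 = 13.425 MHz, appears at 0.9 MHz.
52.8 MHz mod fs = 25.95 MHz.
25.95 MHz > fs/2 = 13.425 MHz, folds to fs − 25.95 MHz = 0.9 MHz.
91 MHz mod fs = 10.45 MHz.
10.45 MHz ≤ fs/2 = 13.425 MHz, appears at 10.45 MHz.
107.15 MHz mod fs = 26.6 MHz.
26.6 MHz > fs/2 = 13.425 MHz, folds to fs − 26.6 MHz = 0.25 MHz.
33.3 MHz mod fs = 6.45 MHz.
6.45 MHz ≤ fs/2 = 13.425 MHz, appears at 6.45 MHz.
52.8 MHz and 54.6 MHz both map to 0.9 MHz.

0.9 MHz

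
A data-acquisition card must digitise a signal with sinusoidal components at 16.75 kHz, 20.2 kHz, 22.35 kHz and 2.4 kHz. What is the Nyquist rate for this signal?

44.7 kHz

Highest-frequency component: 22.35 kHz.
Nyquist rate = 2 × 22.35 kHz = 44.7 kHz.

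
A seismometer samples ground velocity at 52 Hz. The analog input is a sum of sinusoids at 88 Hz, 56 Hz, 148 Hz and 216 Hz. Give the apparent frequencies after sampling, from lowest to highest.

fs/2 = 26 Hz.
88 Hz mod fs = 36 Hz.
36 Hz > fs/2 = 26 Hz, folds to fs − 36 Hz = 16 Hz.
56 Hz mod fs = 4 Hz.
4 Hz ≤ fs/2 = 26 Hz, appears at 4 Hz.
148 Hz mod fs = 44 Hz.
44 Hz > fs/2 = 26 Hz, folds to fs − 44 Hz = 8 Hz.
216 Hz mod fs = 8 Hz.
8 Hz ≤ fs/2 = 26 Hz, appears at 8 Hz.
Distinct values: {4 Hz, 8 Hz, 16 Hz}.

4 Hz, 8 Hz, 16 Hz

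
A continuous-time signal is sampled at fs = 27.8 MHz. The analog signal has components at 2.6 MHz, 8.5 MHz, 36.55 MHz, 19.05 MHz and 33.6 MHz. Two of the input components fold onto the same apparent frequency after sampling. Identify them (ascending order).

19.05 MHz, 36.55 MHz

fs/2 = 13.9 MHz.
2.6 MHz ≤ fs/2 = 13.9 MHz, passes unchanged.
8.5 MHz ≤ fs/2 = 13.9 MHz, passes unchanged.
36.55 MHz mod fs = 8.75 MHz.
8.75 MHz ≤ fs/2 = 13.9 MHz, appears at 8.75 MHz.
19.05 MHz > fs/2 = 13.9 MHz, folds to fs − 19.05 MHz = 8.75 MHz.
33.6 MHz mod fs = 5.8 MHz.
5.8 MHz ≤ fs/2 = 13.9 MHz, appears at 5.8 MHz.
19.05 MHz and 36.55 MHz both map to 8.75 MHz.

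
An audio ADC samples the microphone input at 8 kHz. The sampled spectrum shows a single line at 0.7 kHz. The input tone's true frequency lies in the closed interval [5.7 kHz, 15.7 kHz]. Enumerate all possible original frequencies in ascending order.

7.3 kHz, 8.7 kHz, 15.3 kHz

Frequencies that alias to 0.7 kHz are k·fs ± 0.7 kHz for integer k ≥ 0.
k=0: 0.7 kHz.
k=1: 7.3 kHz, 8.7 kHz.
k=2: 15.3 kHz, 16.7 kHz.
k=3: 23.3 kHz, 24.7 kHz.
Within [5.7 kHz, 15.7 kHz]: 7.3 kHz, 8.7 kHz, 15.3 kHz.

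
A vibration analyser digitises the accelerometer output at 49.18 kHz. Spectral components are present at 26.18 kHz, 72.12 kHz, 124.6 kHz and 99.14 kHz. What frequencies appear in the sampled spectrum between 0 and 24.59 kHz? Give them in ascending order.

fs/2 = 24.59 kHz.
26.18 kHz > fs/2 = 24.59 kHz, folds to fs − 26.18 kHz = 23 kHz.
72.12 kHz mod fs = 22.94 kHz.
22.94 kHz ≤ fs/2 = 24.59 kHz, appears at 22.94 kHz.
124.6 kHz mod fs = 26.24 kHz.
26.24 kHz > fs/2 = 24.59 kHz, folds to fs − 26.24 kHz = 22.94 kHz.
99.14 kHz mod fs = 0.78 kHz.
0.78 kHz ≤ fs/2 = 24.59 kHz, appears at 0.78 kHz.
Distinct values: {0.78 kHz, 22.94 kHz, 23 kHz}.

0.78 kHz, 22.94 kHz, 23 kHz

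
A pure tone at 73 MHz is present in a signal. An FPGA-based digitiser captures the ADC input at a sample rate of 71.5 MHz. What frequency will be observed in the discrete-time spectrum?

73 MHz mod fs = 1.5 MHz.
1.5 MHz ≤ fs/2 = 35.75 MHz, appears at 1.5 MHz.

1.5 MHz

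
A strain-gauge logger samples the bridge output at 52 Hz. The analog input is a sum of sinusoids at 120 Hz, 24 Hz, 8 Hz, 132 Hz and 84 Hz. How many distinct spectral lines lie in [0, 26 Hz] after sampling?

4

fs/2 = 26 Hz.
120 Hz mod fs = 16 Hz.
16 Hz ≤ fs/2 = 26 Hz, appears at 16 Hz.
24 Hz ≤ fs/2 = 26 Hz, passes unchanged.
8 Hz ≤ fs/2 = 26 Hz, passes unchanged.
132 Hz mod fs = 28 Hz.
28 Hz > fs/2 = 26 Hz, folds to fs − 28 Hz = 24 Hz.
84 Hz mod fs = 32 Hz.
32 Hz > fs/2 = 26 Hz, folds to fs − 32 Hz = 20 Hz.
Distinct values: {8 Hz, 16 Hz, 20 Hz, 24 Hz} → 4.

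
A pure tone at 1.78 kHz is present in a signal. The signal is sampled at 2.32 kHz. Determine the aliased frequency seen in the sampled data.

0.54 kHz

1.78 kHz > fs/2 = 1.16 kHz, folds to fs − 1.78 kHz = 0.54 kHz.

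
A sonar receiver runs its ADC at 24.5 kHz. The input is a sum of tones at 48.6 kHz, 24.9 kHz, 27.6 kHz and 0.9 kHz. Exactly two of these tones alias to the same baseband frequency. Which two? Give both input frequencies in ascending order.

fs/2 = 12.25 kHz.
48.6 kHz mod fs = 24.1 kHz.
24.1 kHz > fs/2 = 12.25 kHz, folds to fs − 24.1 kHz = 0.4 kHz.
24.9 kHz mod fs = 0.4 kHz.
0.4 kHz ≤ fs/2 = 12.25 kHz, appears at 0.4 kHz.
27.6 kHz mod fs = 3.1 kHz.
3.1 kHz ≤ fs/2 = 12.25 kHz, appears at 3.1 kHz.
0.9 kHz ≤ fs/2 = 12.25 kHz, passes unchanged.
24.9 kHz and 48.6 kHz both map to 0.4 kHz.

24.9 kHz, 48.6 kHz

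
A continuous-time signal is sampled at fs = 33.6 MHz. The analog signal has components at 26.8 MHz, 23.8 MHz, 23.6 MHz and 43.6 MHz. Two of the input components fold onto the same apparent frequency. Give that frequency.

10 MHz

fs/2 = 16.8 MHz.
26.8 MHz > fs/2 = 16.8 MHz, folds to fs − 26.8 MHz = 6.8 MHz.
23.8 MHz > fs/2 = 16.8 MHz, folds to fs − 23.8 MHz = 9.8 MHz.
23.6 MHz > fs/2 = 16.8 MHz, folds to fs − 23.6 MHz = 10 MHz.
43.6 MHz mod fs = 10 MHz.
10 MHz ≤ fs/2 = 16.8 MHz, appears at 10 MHz.
23.6 MHz and 43.6 MHz both map to 10 MHz.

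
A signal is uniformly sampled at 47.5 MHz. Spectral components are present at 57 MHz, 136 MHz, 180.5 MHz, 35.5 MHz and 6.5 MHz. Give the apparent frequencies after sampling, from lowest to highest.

6.5 MHz, 9.5 MHz, 12 MHz

fs/2 = 23.75 MHz.
57 MHz mod fs = 9.5 MHz.
9.5 MHz ≤ fs/2 = 23.75 MHz, appears at 9.5 MHz.
136 MHz mod fs = 41 MHz.
41 MHz > fs/2 = 23.75 MHz, folds to fs − 41 MHz = 6.5 MHz.
180.5 MHz mod fs = 38 MHz.
38 MHz > fs/2 = 23.75 MHz, folds to fs − 38 MHz = 9.5 MHz.
35.5 MHz > fs/2 = 23.75 MHz, folds to fs − 35.5 MHz = 12 MHz.
6.5 MHz ≤ fs/2 = 23.75 MHz, passes unchanged.
Distinct values: {6.5 MHz, 9.5 MHz, 12 MHz}.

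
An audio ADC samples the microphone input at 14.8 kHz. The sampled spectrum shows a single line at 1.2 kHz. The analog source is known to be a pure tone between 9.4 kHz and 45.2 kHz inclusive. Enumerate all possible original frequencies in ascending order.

Frequencies that alias to 1.2 kHz are k·fs ± 1.2 kHz for integer k ≥ 0.
k=0: 1.2 kHz.
k=1: 13.6 kHz, 16 kHz.
k=2: 28.4 kHz, 30.8 kHz.
k=3: 43.2 kHz, 45.6 kHz.
k=4: 58 kHz, 60.4 kHz.
Within [9.4 kHz, 45.2 kHz]: 13.6 kHz, 16 kHz, 28.4 kHz, 30.8 kHz, 43.2 kHz.

13.6 kHz, 16 kHz, 28.4 kHz, 30.8 kHz, 43.2 kHz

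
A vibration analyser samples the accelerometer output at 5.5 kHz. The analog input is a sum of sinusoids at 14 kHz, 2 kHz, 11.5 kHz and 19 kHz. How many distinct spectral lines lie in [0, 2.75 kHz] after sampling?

3

fs/2 = 2.75 kHz.
14 kHz mod fs = 3 kHz.
3 kHz > fs/2 = 2.75 kHz, folds to fs − 3 kHz = 2.5 kHz.
2 kHz ≤ fs/2 = 2.75 kHz, passes unchanged.
11.5 kHz mod fs = 0.5 kHz.
0.5 kHz ≤ fs/2 = 2.75 kHz, appears at 0.5 kHz.
19 kHz mod fs = 2.5 kHz.
2.5 kHz ≤ fs/2 = 2.75 kHz, appears at 2.5 kHz.
Distinct values: {0.5 kHz, 2 kHz, 2.5 kHz} → 3.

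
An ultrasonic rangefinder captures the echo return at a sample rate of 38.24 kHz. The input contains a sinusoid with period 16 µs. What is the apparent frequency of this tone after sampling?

13.98 kHz

T = 16 µs → f = 1/T = 62.5 kHz.
62.5 kHz mod fs = 24.26 kHz.
24.26 kHz > fs/2 = 19.12 kHz, folds to fs − 24.26 kHz = 13.98 kHz.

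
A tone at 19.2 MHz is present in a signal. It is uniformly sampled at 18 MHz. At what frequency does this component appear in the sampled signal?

19.2 MHz mod fs = 1.2 MHz.
1.2 MHz ≤ fs/2 = 9 MHz, appears at 1.2 MHz.

1.2 MHz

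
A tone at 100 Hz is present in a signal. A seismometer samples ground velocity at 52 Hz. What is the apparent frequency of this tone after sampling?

100 Hz mod fs = 48 Hz.
48 Hz > fs/2 = 26 Hz, folds to fs − 48 Hz = 4 Hz.

4 Hz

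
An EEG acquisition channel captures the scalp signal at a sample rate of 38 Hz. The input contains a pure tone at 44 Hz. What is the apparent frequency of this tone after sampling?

44 Hz mod fs = 6 Hz.
6 Hz ≤ fs/2 = 19 Hz, appears at 6 Hz.

6 Hz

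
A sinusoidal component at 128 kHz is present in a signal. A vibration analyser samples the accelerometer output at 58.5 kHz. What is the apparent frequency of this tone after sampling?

11 kHz

128 kHz mod fs = 11 kHz.
11 kHz ≤ fs/2 = 29.25 kHz, appears at 11 kHz.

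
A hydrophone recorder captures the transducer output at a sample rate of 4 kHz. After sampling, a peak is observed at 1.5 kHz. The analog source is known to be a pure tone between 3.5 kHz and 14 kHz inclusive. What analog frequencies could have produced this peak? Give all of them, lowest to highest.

5.5 kHz, 6.5 kHz, 9.5 kHz, 10.5 kHz, 13.5 kHz

Frequencies that alias to 1.5 kHz are k·fs ± 1.5 kHz for integer k ≥ 0.
k=0: 1.5 kHz.
k=1: 2.5 kHz, 5.5 kHz.
k=2: 6.5 kHz, 9.5 kHz.
k=3: 10.5 kHz, 13.5 kHz.
k=4: 14.5 kHz, 17.5 kHz.
Within [3.5 kHz, 14 kHz]: 5.5 kHz, 6.5 kHz, 9.5 kHz, 10.5 kHz, 13.5 kHz.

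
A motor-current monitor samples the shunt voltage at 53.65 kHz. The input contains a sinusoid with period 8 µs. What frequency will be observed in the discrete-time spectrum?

T = 8 µs → f = 1/T = 125 kHz.
125 kHz mod fs = 17.7 kHz.
17.7 kHz ≤ fs/2 = 26.825 kHz, appears at 17.7 kHz.

17.7 kHz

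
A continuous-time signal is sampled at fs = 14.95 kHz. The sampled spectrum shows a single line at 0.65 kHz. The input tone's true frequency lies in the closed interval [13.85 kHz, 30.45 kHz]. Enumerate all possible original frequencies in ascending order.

14.3 kHz, 15.6 kHz, 29.25 kHz

Frequencies that alias to 0.65 kHz are k·fs ± 0.65 kHz for integer k ≥ 0.
k=0: 0.65 kHz.
k=1: 14.3 kHz, 15.6 kHz.
k=2: 29.25 kHz, 30.55 kHz.
k=3: 44.2 kHz, 45.5 kHz.
Within [13.85 kHz, 30.45 kHz]: 14.3 kHz, 15.6 kHz, 29.25 kHz.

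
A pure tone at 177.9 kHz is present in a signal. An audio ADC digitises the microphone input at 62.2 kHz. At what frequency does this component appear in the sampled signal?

177.9 kHz mod fs = 53.5 kHz.
53.5 kHz > fs/2 = 31.1 kHz, folds to fs − 53.5 kHz = 8.7 kHz.

8.7 kHz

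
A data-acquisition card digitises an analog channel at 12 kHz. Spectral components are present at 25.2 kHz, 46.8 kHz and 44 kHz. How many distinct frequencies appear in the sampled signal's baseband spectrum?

fs/2 = 6 kHz.
25.2 kHz mod fs = 1.2 kHz.
1.2 kHz ≤ fs/2 = 6 kHz, appears at 1.2 kHz.
46.8 kHz mod fs = 10.8 kHz.
10.8 kHz > fs/2 = 6 kHz, folds to fs − 10.8 kHz = 1.2 kHz.
44 kHz mod fs = 8 kHz.
8 kHz > fs/2 = 6 kHz, folds to fs − 8 kHz = 4 kHz.
Distinct values: {1.2 kHz, 4 kHz} → 2.

2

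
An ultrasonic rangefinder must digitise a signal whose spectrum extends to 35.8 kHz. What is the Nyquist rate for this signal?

71.6 kHz

Nyquist rate = 2 × 35.8 kHz = 71.6 kHz.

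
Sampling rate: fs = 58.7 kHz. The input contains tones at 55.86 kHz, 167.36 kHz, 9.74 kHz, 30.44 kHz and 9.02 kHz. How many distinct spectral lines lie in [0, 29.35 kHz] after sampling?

fs/2 = 29.35 kHz.
55.86 kHz > fs/2 = 29.35 kHz, folds to fs − 55.86 kHz = 2.84 kHz.
167.36 kHz mod fs = 49.96 kHz.
49.96 kHz > fs/2 = 29.35 kHz, folds to fs − 49.96 kHz = 8.74 kHz.
9.74 kHz ≤ fs/2 = 29.35 kHz, passes unchanged.
30.44 kHz > fs/2 = 29.35 kHz, folds to fs − 30.44 kHz = 28.26 kHz.
9.02 kHz ≤ fs/2 = 29.35 kHz, passes unchanged.
Distinct values: {2.84 kHz, 8.74 kHz, 9.02 kHz, 9.74 kHz, 28.26 kHz} → 5.

5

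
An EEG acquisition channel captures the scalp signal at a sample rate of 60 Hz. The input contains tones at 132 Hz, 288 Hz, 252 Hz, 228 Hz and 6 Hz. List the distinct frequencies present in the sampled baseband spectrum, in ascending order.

fs/2 = 30 Hz.
132 Hz mod fs = 12 Hz.
12 Hz ≤ fs/2 = 30 Hz, appears at 12 Hz.
288 Hz mod fs = 48 Hz.
48 Hz > fs/2 = 30 Hz, folds to fs − 48 Hz = 12 Hz.
252 Hz mod fs = 12 Hz.
12 Hz ≤ fs/2 = 30 Hz, appears at 12 Hz.
228 Hz mod fs = 48 Hz.
48 Hz > fs/2 = 30 Hz, folds to fs − 48 Hz = 12 Hz.
6 Hz ≤ fs/2 = 30 Hz, passes unchanged.
Distinct values: {6 Hz, 12 Hz}.

6 Hz, 12 Hz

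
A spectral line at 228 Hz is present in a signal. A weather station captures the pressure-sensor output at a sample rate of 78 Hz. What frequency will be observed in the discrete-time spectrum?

228 Hz mod fs = 72 Hz.
72 Hz > fs/2 = 39 Hz, folds to fs − 72 Hz = 6 Hz.

6 Hz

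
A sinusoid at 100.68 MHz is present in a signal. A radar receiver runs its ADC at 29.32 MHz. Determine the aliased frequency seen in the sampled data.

100.68 MHz mod fs = 12.72 MHz.
12.72 MHz ≤ fs/2 = 14.66 MHz, appears at 12.72 MHz.

12.72 MHz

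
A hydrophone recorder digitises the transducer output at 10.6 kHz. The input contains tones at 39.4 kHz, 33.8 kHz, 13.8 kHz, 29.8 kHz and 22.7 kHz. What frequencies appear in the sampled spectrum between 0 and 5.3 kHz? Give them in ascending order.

1.5 kHz, 2 kHz, 3 kHz, 3.2 kHz

fs/2 = 5.3 kHz.
39.4 kHz mod fs = 7.6 kHz.
7.6 kHz > fs/2 = 5.3 kHz, folds to fs − 7.6 kHz = 3 kHz.
33.8 kHz mod fs = 2 kHz.
2 kHz ≤ fs/2 = 5.3 kHz, appears at 2 kHz.
13.8 kHz mod fs = 3.2 kHz.
3.2 kHz ≤ fs/2 = 5.3 kHz, appears at 3.2 kHz.
29.8 kHz mod fs = 8.6 kHz.
8.6 kHz > fs/2 = 5.3 kHz, folds to fs − 8.6 kHz = 2 kHz.
22.7 kHz mod fs = 1.5 kHz.
1.5 kHz ≤ fs/2 = 5.3 kHz, appears at 1.5 kHz.
Distinct values: {1.5 kHz, 2 kHz, 3 kHz, 3.2 kHz}.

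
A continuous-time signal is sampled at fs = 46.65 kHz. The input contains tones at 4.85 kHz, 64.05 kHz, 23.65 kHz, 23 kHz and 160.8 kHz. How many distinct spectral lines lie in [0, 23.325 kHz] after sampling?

4

fs/2 = 23.325 kHz.
4.85 kHz ≤ fs/2 = 23.325 kHz, passes unchanged.
64.05 kHz mod fs = 17.4 kHz.
17.4 kHz ≤ fs/2 = 23.325 kHz, appears at 17.4 kHz.
23.65 kHz > fs/2 = 23.325 kHz, folds to fs − 23.65 kHz = 23 kHz.
23 kHz ≤ fs/2 = 23.325 kHz, passes unchanged.
160.8 kHz mod fs = 20.85 kHz.
20.85 kHz ≤ fs/2 = 23.325 kHz, appears at 20.85 kHz.
Distinct values: {4.85 kHz, 17.4 kHz, 20.85 kHz, 23 kHz} → 4.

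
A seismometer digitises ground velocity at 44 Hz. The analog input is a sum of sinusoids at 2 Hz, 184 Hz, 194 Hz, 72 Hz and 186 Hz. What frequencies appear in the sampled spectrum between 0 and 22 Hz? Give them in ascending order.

fs/2 = 22 Hz.
2 Hz ≤ fs/2 = 22 Hz, passes unchanged.
184 Hz mod fs = 8 Hz.
8 Hz ≤ fs/2 = 22 Hz, appears at 8 Hz.
194 Hz mod fs = 18 Hz.
18 Hz ≤ fs/2 = 22 Hz, appears at 18 Hz.
72 Hz mod fs = 28 Hz.
28 Hz > fs/2 = 22 Hz, folds to fs − 28 Hz = 16 Hz.
186 Hz mod fs = 10 Hz.
10 Hz ≤ fs/2 = 22 Hz, appears at 10 Hz.
Distinct values: {2 Hz, 8 Hz, 10 Hz, 16 Hz, 18 Hz}.

2 Hz, 8 Hz, 10 Hz, 16 Hz, 18 Hz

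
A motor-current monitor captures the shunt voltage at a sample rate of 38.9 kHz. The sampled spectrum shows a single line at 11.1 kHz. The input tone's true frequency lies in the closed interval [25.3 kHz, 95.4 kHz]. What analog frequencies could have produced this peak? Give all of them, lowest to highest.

27.8 kHz, 50 kHz, 66.7 kHz, 88.9 kHz

Frequencies that alias to 11.1 kHz are k·fs ± 11.1 kHz for integer k ≥ 0.
k=0: 11.1 kHz.
k=1: 27.8 kHz, 50 kHz.
k=2: 66.7 kHz, 88.9 kHz.
k=3: 105.6 kHz, 127.8 kHz.
Within [25.3 kHz, 95.4 kHz]: 27.8 kHz, 50 kHz, 66.7 kHz, 88.9 kHz.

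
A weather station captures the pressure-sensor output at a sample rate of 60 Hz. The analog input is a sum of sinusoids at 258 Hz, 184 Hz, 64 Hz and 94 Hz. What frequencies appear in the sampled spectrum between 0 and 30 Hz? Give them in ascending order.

fs/2 = 30 Hz.
258 Hz mod fs = 18 Hz.
18 Hz ≤ fs/2 = 30 Hz, appears at 18 Hz.
184 Hz mod fs = 4 Hz.
4 Hz ≤ fs/2 = 30 Hz, appears at 4 Hz.
64 Hz mod fs = 4 Hz.
4 Hz ≤ fs/2 = 30 Hz, appears at 4 Hz.
94 Hz mod fs = 34 Hz.
34 Hz > fs/2 = 30 Hz, folds to fs − 34 Hz = 26 Hz.
Distinct values: {4 Hz, 18 Hz, 26 Hz}.

4 Hz, 18 Hz, 26 Hz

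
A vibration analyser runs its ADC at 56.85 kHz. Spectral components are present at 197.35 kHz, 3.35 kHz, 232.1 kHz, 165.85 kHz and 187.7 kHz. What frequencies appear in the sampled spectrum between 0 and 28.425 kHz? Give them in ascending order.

fs/2 = 28.425 kHz.
197.35 kHz mod fs = 26.8 kHz.
26.8 kHz ≤ fs/2 = 28.425 kHz, appears at 26.8 kHz.
3.35 kHz ≤ fs/2 = 28.425 kHz, passes unchanged.
232.1 kHz mod fs = 4.7 kHz.
4.7 kHz ≤ fs/2 = 28.425 kHz, appears at 4.7 kHz.
165.85 kHz mod fs = 52.15 kHz.
52.15 kHz > fs/2 = 28.425 kHz, folds to fs − 52.15 kHz = 4.7 kHz.
187.7 kHz mod fs = 17.15 kHz.
17.15 kHz ≤ fs/2 = 28.425 kHz, appears at 17.15 kHz.
Distinct values: {3.35 kHz, 4.7 kHz, 17.15 kHz, 26.8 kHz}.

3.35 kHz, 4.7 kHz, 17.15 kHz, 26.8 kHz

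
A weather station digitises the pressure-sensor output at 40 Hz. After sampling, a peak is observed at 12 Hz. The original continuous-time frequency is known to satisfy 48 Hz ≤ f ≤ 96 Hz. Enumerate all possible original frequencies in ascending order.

Frequencies that alias to 12 Hz are k·fs ± 12 Hz for integer k ≥ 0.
k=0: 12 Hz.
k=1: 28 Hz, 52 Hz.
k=2: 68 Hz, 92 Hz.
k=3: 108 Hz, 132 Hz.
Within [48 Hz, 96 Hz]: 52 Hz, 68 Hz, 92 Hz.

52 Hz, 68 Hz, 92 Hz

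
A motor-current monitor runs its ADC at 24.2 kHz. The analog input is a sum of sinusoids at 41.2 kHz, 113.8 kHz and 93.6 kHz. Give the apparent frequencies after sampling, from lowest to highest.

fs/2 = 12.1 kHz.
41.2 kHz mod fs = 17 kHz.
17 kHz > fs/2 = 12.1 kHz, folds to fs − 17 kHz = 7.2 kHz.
113.8 kHz mod fs = 17 kHz.
17 kHz > fs/2 = 12.1 kHz, folds to fs − 17 kHz = 7.2 kHz.
93.6 kHz mod fs = 21 kHz.
21 kHz > fs/2 = 12.1 kHz, folds to fs − 21 kHz = 3.2 kHz.
Distinct values: {3.2 kHz, 7.2 kHz}.

3.2 kHz, 7.2 kHz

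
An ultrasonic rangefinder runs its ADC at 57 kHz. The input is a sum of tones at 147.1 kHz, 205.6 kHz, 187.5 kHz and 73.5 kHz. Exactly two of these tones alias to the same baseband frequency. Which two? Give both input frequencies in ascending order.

fs/2 = 28.5 kHz.
147.1 kHz mod fs = 33.1 kHz.
33.1 kHz > fs/2 = 28.5 kHz, folds to fs − 33.1 kHz = 23.9 kHz.
205.6 kHz mod fs = 34.6 kHz.
34.6 kHz > fs/2 = 28.5 kHz, folds to fs − 34.6 kHz = 22.4 kHz.
187.5 kHz mod fs = 16.5 kHz.
16.5 kHz ≤ fs/2 = 28.5 kHz, appears at 16.5 kHz.
73.5 kHz mod fs = 16.5 kHz.
16.5 kHz ≤ fs/2 = 28.5 kHz, appears at 16.5 kHz.
73.5 kHz and 187.5 kHz both map to 16.5 kHz.

73.5 kHz, 187.5 kHz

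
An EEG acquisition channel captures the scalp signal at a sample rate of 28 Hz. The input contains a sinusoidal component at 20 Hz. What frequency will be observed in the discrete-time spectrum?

20 Hz > fs/2 = 14 Hz, folds to fs − 20 Hz = 8 Hz.

8 Hz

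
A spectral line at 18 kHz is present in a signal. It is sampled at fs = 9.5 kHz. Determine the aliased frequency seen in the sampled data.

18 kHz mod fs = 8.5 kHz.
8.5 kHz > fs/2 = 4.75 kHz, folds to fs − 8.5 kHz = 1 kHz.

1 kHz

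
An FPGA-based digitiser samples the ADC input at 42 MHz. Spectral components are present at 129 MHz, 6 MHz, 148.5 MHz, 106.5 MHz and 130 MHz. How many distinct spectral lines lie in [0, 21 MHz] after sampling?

fs/2 = 21 MHz.
129 MHz mod fs = 3 MHz.
3 MHz ≤ fs/2 = 21 MHz, appears at 3 MHz.
6 MHz ≤ fs/2 = 21 MHz, passes unchanged.
148.5 MHz mod fs = 22.5 MHz.
22.5 MHz > fs/2 = 21 MHz, folds to fs − 22.5 MHz = 19.5 MHz.
106.5 MHz mod fs = 22.5 MHz.
22.5 MHz > fs/2 = 21 MHz, folds to fs − 22.5 MHz = 19.5 MHz.
130 MHz mod fs = 4 MHz.
4 MHz ≤ fs/2 = 21 MHz, appears at 4 MHz.
Distinct values: {3 MHz, 4 MHz, 6 MHz, 19.5 MHz} → 4.

4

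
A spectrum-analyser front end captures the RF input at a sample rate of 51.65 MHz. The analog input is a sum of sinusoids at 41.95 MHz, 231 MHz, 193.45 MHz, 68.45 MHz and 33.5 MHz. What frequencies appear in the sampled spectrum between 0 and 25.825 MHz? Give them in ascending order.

9.7 MHz, 13.15 MHz, 16.8 MHz, 18.15 MHz, 24.4 MHz

fs/2 = 25.825 MHz.
41.95 MHz > fs/2 = 25.825 MHz, folds to fs − 41.95 MHz = 9.7 MHz.
231 MHz mod fs = 24.4 MHz.
24.4 MHz ≤ fs/2 = 25.825 MHz, appears at 24.4 MHz.
193.45 MHz mod fs = 38.5 MHz.
38.5 MHz > fs/2 = 25.825 MHz, folds to fs − 38.5 MHz = 13.15 MHz.
68.45 MHz mod fs = 16.8 MHz.
16.8 MHz ≤ fs/2 = 25.825 MHz, appears at 16.8 MHz.
33.5 MHz > fs/2 = 25.825 MHz, folds to fs − 33.5 MHz = 18.15 MHz.
Distinct values: {9.7 MHz, 13.15 MHz, 16.8 MHz, 18.15 MHz, 24.4 MHz}.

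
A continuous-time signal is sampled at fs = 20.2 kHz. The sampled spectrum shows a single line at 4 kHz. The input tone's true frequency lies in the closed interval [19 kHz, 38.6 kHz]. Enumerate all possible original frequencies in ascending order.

24.2 kHz, 36.4 kHz

Frequencies that alias to 4 kHz are k·fs ± 4 kHz for integer k ≥ 0.
k=0: 4 kHz.
k=1: 16.2 kHz, 24.2 kHz.
k=2: 36.4 kHz, 44.4 kHz.
k=3: 56.6 kHz, 64.6 kHz.
Within [19 kHz, 38.6 kHz]: 24.2 kHz, 36.4 kHz.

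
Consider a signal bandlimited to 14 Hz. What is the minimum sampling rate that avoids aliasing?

Nyquist rate = 2 × 14 Hz = 28 Hz.

28 Hz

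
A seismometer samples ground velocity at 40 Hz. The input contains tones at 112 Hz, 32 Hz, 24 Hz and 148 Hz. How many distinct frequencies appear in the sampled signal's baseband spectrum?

fs/2 = 20 Hz.
112 Hz mod fs = 32 Hz.
32 Hz > fs/2 = 20 Hz, folds to fs − 32 Hz = 8 Hz.
32 Hz > fs/2 = 20 Hz, folds to fs − 32 Hz = 8 Hz.
24 Hz > fs/2 = 20 Hz, folds to fs − 24 Hz = 16 Hz.
148 Hz mod fs = 28 Hz.
28 Hz > fs/2 = 20 Hz, folds to fs − 28 Hz = 12 Hz.
Distinct values: {8 Hz, 12 Hz, 16 Hz} → 3.

3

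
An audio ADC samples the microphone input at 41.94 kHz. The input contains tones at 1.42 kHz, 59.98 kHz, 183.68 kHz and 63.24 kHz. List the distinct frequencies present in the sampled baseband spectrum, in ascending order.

1.42 kHz, 15.92 kHz, 18.04 kHz, 20.64 kHz

fs/2 = 20.97 kHz.
1.42 kHz ≤ fs/2 = 20.97 kHz, passes unchanged.
59.98 kHz mod fs = 18.04 kHz.
18.04 kHz ≤ fs/2 = 20.97 kHz, appears at 18.04 kHz.
183.68 kHz mod fs = 15.92 kHz.
15.92 kHz ≤ fs/2 = 20.97 kHz, appears at 15.92 kHz.
63.24 kHz mod fs = 21.3 kHz.
21.3 kHz > fs/2 = 20.97 kHz, folds to fs − 21.3 kHz = 20.64 kHz.
Distinct values: {1.42 kHz, 15.92 kHz, 18.04 kHz, 20.64 kHz}.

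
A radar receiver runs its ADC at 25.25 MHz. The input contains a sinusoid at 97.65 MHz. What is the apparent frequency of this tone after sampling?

97.65 MHz mod fs = 21.9 MHz.
21.9 MHz > fs/2 = 12.625 MHz, folds to fs − 21.9 MHz = 3.35 MHz.

3.35 MHz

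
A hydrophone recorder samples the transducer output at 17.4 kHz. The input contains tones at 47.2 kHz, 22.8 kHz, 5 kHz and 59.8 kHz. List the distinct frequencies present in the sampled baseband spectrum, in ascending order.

5 kHz, 5.4 kHz, 7.6 kHz

fs/2 = 8.7 kHz.
47.2 kHz mod fs = 12.4 kHz.
12.4 kHz > fs/2 = 8.7 kHz, folds to fs − 12.4 kHz = 5 kHz.
22.8 kHz mod fs = 5.4 kHz.
5.4 kHz ≤ fs/2 = 8.7 kHz, appears at 5.4 kHz.
5 kHz ≤ fs/2 = 8.7 kHz, passes unchanged.
59.8 kHz mod fs = 7.6 kHz.
7.6 kHz ≤ fs/2 = 8.7 kHz, appears at 7.6 kHz.
Distinct values: {5 kHz, 5.4 kHz, 7.6 kHz}.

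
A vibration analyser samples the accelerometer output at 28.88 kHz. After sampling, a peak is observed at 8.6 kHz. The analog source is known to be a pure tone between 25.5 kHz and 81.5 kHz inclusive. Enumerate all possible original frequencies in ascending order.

Frequencies that alias to 8.6 kHz are k·fs ± 8.6 kHz for integer k ≥ 0.
k=0: 8.6 kHz.
k=1: 20.28 kHz, 37.48 kHz.
k=2: 49.16 kHz, 66.36 kHz.
k=3: 78.04 kHz, 95.24 kHz.
k=4: 106.92 kHz, 124.12 kHz.
Within [25.5 kHz, 81.5 kHz]: 37.48 kHz, 49.16 kHz, 66.36 kHz, 78.04 kHz.

37.48 kHz, 49.16 kHz, 66.36 kHz, 78.04 kHz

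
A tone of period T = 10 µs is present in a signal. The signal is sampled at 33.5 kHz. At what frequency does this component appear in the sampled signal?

0.5 kHz

T = 10 µs → f = 1/T = 100 kHz.
100 kHz mod fs = 33 kHz.
33 kHz > fs/2 = 16.75 kHz, folds to fs − 33 kHz = 0.5 kHz.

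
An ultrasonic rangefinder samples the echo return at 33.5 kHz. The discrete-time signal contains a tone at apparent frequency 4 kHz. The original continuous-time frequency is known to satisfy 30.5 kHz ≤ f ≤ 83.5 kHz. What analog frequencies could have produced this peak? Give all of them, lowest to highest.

Frequencies that alias to 4 kHz are k·fs ± 4 kHz for integer k ≥ 0.
k=0: 4 kHz.
k=1: 29.5 kHz, 37.5 kHz.
k=2: 63 kHz, 71 kHz.
k=3: 96.5 kHz, 104.5 kHz.
Within [30.5 kHz, 83.5 kHz]: 37.5 kHz, 63 kHz, 71 kHz.

37.5 kHz, 63 kHz, 71 kHz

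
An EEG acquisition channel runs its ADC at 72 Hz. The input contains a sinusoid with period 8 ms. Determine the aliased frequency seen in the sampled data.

19 Hz

T = 8 ms → f = 1/T = 125 Hz.
125 Hz mod fs = 53 Hz.
53 Hz > fs/2 = 36 Hz, folds to fs − 53 Hz = 19 Hz.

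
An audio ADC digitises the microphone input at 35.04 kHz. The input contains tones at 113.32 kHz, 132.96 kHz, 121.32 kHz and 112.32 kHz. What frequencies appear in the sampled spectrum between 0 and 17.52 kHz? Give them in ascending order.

7.2 kHz, 8.2 kHz, 16.2 kHz

fs/2 = 17.52 kHz.
113.32 kHz mod fs = 8.2 kHz.
8.2 kHz ≤ fs/2 = 17.52 kHz, appears at 8.2 kHz.
132.96 kHz mod fs = 27.84 kHz.
27.84 kHz > fs/2 = 17.52 kHz, folds to fs − 27.84 kHz = 7.2 kHz.
121.32 kHz mod fs = 16.2 kHz.
16.2 kHz ≤ fs/2 = 17.52 kHz, appears at 16.2 kHz.
112.32 kHz mod fs = 7.2 kHz.
7.2 kHz ≤ fs/2 = 17.52 kHz, appears at 7.2 kHz.
Distinct values: {7.2 kHz, 8.2 kHz, 16.2 kHz}.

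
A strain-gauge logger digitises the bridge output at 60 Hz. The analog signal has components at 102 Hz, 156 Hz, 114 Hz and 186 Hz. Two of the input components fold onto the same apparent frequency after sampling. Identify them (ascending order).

114 Hz, 186 Hz

fs/2 = 30 Hz.
102 Hz mod fs = 42 Hz.
42 Hz > fs/2 = 30 Hz, folds to fs − 42 Hz = 18 Hz.
156 Hz mod fs = 36 Hz.
36 Hz > fs/2 = 30 Hz, folds to fs − 36 Hz = 24 Hz.
114 Hz mod fs = 54 Hz.
54 Hz > fs/2 = 30 Hz, folds to fs − 54 Hz = 6 Hz.
186 Hz mod fs = 6 Hz.
6 Hz ≤ fs/2 = 30 Hz, appears at 6 Hz.
114 Hz and 186 Hz both map to 6 Hz.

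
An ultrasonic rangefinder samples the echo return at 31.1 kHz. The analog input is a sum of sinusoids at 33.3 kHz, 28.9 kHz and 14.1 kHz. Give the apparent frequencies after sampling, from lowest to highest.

fs/2 = 15.55 kHz.
33.3 kHz mod fs = 2.2 kHz.
2.2 kHz ≤ fs/2 = 15.55 kHz, appears at 2.2 kHz.
28.9 kHz > fs/2 = 15.55 kHz, folds to fs − 28.9 kHz = 2.2 kHz.
14.1 kHz ≤ fs/2 = 15.55 kHz, passes unchanged.
Distinct values: {2.2 kHz, 14.1 kHz}.

2.2 kHz, 14.1 kHz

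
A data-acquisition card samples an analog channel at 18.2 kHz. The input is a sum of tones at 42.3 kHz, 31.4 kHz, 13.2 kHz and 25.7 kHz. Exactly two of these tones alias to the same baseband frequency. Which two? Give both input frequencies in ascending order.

13.2 kHz, 31.4 kHz

fs/2 = 9.1 kHz.
42.3 kHz mod fs = 5.9 kHz.
5.9 kHz ≤ fs/2 = 9.1 kHz, appears at 5.9 kHz.
31.4 kHz mod fs = 13.2 kHz.
13.2 kHz > fs/2 = 9.1 kHz, folds to fs − 13.2 kHz = 5 kHz.
13.2 kHz > fs/2 = 9.1 kHz, folds to fs − 13.2 kHz = 5 kHz.
25.7 kHz mod fs = 7.5 kHz.
7.5 kHz ≤ fs/2 = 9.1 kHz, appears at 7.5 kHz.
13.2 kHz and 31.4 kHz both map to 5 kHz.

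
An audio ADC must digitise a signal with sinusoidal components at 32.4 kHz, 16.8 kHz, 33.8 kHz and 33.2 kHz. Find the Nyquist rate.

Highest-frequency component: 33.8 kHz.
Nyquist rate = 2 × 33.8 kHz = 67.6 kHz.

67.6 kHz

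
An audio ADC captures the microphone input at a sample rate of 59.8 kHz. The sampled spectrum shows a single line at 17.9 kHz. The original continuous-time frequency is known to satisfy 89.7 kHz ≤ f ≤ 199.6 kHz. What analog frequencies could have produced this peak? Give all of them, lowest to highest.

Frequencies that alias to 17.9 kHz are k·fs ± 17.9 kHz for integer k ≥ 0.
k=0: 17.9 kHz.
k=1: 41.9 kHz, 77.7 kHz.
k=2: 101.7 kHz, 137.5 kHz.
k=3: 161.5 kHz, 197.3 kHz.
k=4: 221.3 kHz, 257.1 kHz.
Within [89.7 kHz, 199.6 kHz]: 101.7 kHz, 137.5 kHz, 161.5 kHz, 197.3 kHz.

101.7 kHz, 137.5 kHz, 161.5 kHz, 197.3 kHz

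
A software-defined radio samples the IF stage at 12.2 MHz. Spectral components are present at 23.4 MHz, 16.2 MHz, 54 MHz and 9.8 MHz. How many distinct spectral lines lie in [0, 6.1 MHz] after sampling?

4

fs/2 = 6.1 MHz.
23.4 MHz mod fs = 11.2 MHz.
11.2 MHz > fs/2 = 6.1 MHz, folds to fs − 11.2 MHz = 1 MHz.
16.2 MHz mod fs = 4 MHz.
4 MHz ≤ fs/2 = 6.1 MHz, appears at 4 MHz.
54 MHz mod fs = 5.2 MHz.
5.2 MHz ≤ fs/2 = 6.1 MHz, appears at 5.2 MHz.
9.8 MHz > fs/2 = 6.1 MHz, folds to fs − 9.8 MHz = 2.4 MHz.
Distinct values: {1 MHz, 2.4 MHz, 4 MHz, 5.2 MHz} → 4.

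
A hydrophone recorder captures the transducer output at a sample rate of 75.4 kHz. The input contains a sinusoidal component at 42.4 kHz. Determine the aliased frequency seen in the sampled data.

42.4 kHz > fs/2 = 37.7 kHz, folds to fs − 42.4 kHz = 33 kHz.

33 kHz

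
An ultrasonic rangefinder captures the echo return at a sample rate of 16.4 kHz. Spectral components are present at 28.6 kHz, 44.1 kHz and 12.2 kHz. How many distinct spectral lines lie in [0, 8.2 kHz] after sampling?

2

fs/2 = 8.2 kHz.
28.6 kHz mod fs = 12.2 kHz.
12.2 kHz > fs/2 = 8.2 kHz, folds to fs − 12.2 kHz = 4.2 kHz.
44.1 kHz mod fs = 11.3 kHz.
11.3 kHz > fs/2 = 8.2 kHz, folds to fs − 11.3 kHz = 5.1 kHz.
12.2 kHz > fs/2 = 8.2 kHz, folds to fs − 12.2 kHz = 4.2 kHz.
Distinct values: {4.2 kHz, 5.1 kHz} → 2.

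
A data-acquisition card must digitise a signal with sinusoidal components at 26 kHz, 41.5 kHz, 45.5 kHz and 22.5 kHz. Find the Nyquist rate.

Highest-frequency component: 45.5 kHz.
Nyquist rate = 2 × 45.5 kHz = 91 kHz.

91 kHz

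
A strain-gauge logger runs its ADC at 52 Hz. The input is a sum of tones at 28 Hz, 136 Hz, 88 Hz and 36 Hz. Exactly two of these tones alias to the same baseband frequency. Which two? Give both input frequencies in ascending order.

36 Hz, 88 Hz

fs/2 = 26 Hz.
28 Hz > fs/2 = 26 Hz, folds to fs − 28 Hz = 24 Hz.
136 Hz mod fs = 32 Hz.
32 Hz > fs/2 = 26 Hz, folds to fs − 32 Hz = 20 Hz.
88 Hz mod fs = 36 Hz.
36 Hz > fs/2 = 26 Hz, folds to fs − 36 Hz = 16 Hz.
36 Hz > fs/2 = 26 Hz, folds to fs − 36 Hz = 16 Hz.
36 Hz and 88 Hz both map to 16 Hz.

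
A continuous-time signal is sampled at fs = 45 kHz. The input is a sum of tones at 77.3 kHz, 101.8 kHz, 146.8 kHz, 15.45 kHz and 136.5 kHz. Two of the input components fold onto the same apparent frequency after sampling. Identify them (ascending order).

fs/2 = 22.5 kHz.
77.3 kHz mod fs = 32.3 kHz.
32.3 kHz > fs/2 = 22.5 kHz, folds to fs − 32.3 kHz = 12.7 kHz.
101.8 kHz mod fs = 11.8 kHz.
11.8 kHz ≤ fs/2 = 22.5 kHz, appears at 11.8 kHz.
146.8 kHz mod fs = 11.8 kHz.
11.8 kHz ≤ fs/2 = 22.5 kHz, appears at 11.8 kHz.
15.45 kHz ≤ fs/2 = 22.5 kHz, passes unchanged.
136.5 kHz mod fs = 1.5 kHz.
1.5 kHz ≤ fs/2 = 22.5 kHz, appears at 1.5 kHz.
101.8 kHz and 146.8 kHz both map to 11.8 kHz.

101.8 kHz, 146.8 kHz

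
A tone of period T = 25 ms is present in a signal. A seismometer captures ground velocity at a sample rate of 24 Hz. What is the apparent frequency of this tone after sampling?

T = 25 ms → f = 1/T = 40 Hz.
40 Hz mod fs = 16 Hz.
16 Hz > fs/2 = 12 Hz, folds to fs − 16 Hz = 8 Hz.

8 Hz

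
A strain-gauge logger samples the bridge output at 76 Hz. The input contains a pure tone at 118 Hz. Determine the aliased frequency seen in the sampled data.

34 Hz

118 Hz mod fs = 42 Hz.
42 Hz > fs/2 = 38 Hz, folds to fs − 42 Hz = 34 Hz.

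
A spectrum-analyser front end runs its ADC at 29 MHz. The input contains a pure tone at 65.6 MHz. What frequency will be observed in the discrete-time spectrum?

65.6 MHz mod fs = 7.6 MHz.
7.6 MHz ≤ fs/2 = 14.5 MHz, appears at 7.6 MHz.

7.6 MHz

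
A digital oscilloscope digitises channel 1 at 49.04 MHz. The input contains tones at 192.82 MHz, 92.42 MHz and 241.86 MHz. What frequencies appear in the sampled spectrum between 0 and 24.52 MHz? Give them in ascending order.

3.34 MHz, 5.66 MHz

fs/2 = 24.52 MHz.
192.82 MHz mod fs = 45.7 MHz.
45.7 MHz > fs/2 = 24.52 MHz, folds to fs − 45.7 MHz = 3.34 MHz.
92.42 MHz mod fs = 43.38 MHz.
43.38 MHz > fs/2 = 24.52 MHz, folds to fs − 43.38 MHz = 5.66 MHz.
241.86 MHz mod fs = 45.7 MHz.
45.7 MHz > fs/2 = 24.52 MHz, folds to fs − 45.7 MHz = 3.34 MHz.
Distinct values: {3.34 MHz, 5.66 MHz}.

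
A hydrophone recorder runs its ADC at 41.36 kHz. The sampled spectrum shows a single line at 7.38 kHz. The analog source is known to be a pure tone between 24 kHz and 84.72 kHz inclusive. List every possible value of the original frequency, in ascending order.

Frequencies that alias to 7.38 kHz are k·fs ± 7.38 kHz for integer k ≥ 0.
k=0: 7.38 kHz.
k=1: 33.98 kHz, 48.74 kHz.
k=2: 75.34 kHz, 90.1 kHz.
k=3: 116.7 kHz, 131.46 kHz.
Within [24 kHz, 84.72 kHz]: 33.98 kHz, 48.74 kHz, 75.34 kHz.

33.98 kHz, 48.74 kHz, 75.34 kHz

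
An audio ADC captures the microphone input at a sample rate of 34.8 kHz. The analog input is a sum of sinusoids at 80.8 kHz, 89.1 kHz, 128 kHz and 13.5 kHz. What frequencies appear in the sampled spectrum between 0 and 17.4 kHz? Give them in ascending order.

fs/2 = 17.4 kHz.
80.8 kHz mod fs = 11.2 kHz.
11.2 kHz ≤ fs/2 = 17.4 kHz, appears at 11.2 kHz.
89.1 kHz mod fs = 19.5 kHz.
19.5 kHz > fs/2 = 17.4 kHz, folds to fs − 19.5 kHz = 15.3 kHz.
128 kHz mod fs = 23.6 kHz.
23.6 kHz > fs/2 = 17.4 kHz, folds to fs − 23.6 kHz = 11.2 kHz.
13.5 kHz ≤ fs/2 = 17.4 kHz, passes unchanged.
Distinct values: {11.2 kHz, 13.5 kHz, 15.3 kHz}.

11.2 kHz, 13.5 kHz, 15.3 kHz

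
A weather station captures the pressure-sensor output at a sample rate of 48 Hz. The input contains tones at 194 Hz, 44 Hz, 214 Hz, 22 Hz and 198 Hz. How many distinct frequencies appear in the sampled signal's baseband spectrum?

fs/2 = 24 Hz.
194 Hz mod fs = 2 Hz.
2 Hz ≤ fs/2 = 24 Hz, appears at 2 Hz.
44 Hz > fs/2 = 24 Hz, folds to fs − 44 Hz = 4 Hz.
214 Hz mod fs = 22 Hz.
22 Hz ≤ fs/2 = 24 Hz, appears at 22 Hz.
22 Hz ≤ fs/2 = 24 Hz, passes unchanged.
198 Hz mod fs = 6 Hz.
6 Hz ≤ fs/2 = 24 Hz, appears at 6 Hz.
Distinct values: {2 Hz, 4 Hz, 6 Hz, 22 Hz} → 4.

4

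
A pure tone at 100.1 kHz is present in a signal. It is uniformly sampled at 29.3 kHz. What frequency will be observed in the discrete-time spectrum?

12.2 kHz

100.1 kHz mod fs = 12.2 kHz.
12.2 kHz ≤ fs/2 = 14.65 kHz, appears at 12.2 kHz.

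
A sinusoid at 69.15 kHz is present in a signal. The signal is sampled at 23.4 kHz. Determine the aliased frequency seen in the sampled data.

69.15 kHz mod fs = 22.35 kHz.
22.35 kHz > fs/2 = 11.7 kHz, folds to fs − 22.35 kHz = 1.05 kHz.

1.05 kHz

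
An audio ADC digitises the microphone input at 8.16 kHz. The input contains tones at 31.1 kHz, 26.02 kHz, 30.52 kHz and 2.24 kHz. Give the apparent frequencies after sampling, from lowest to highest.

fs/2 = 4.08 kHz.
31.1 kHz mod fs = 6.62 kHz.
6.62 kHz > fs/2 = 4.08 kHz, folds to fs − 6.62 kHz = 1.54 kHz.
26.02 kHz mod fs = 1.54 kHz.
1.54 kHz ≤ fs/2 = 4.08 kHz, appears at 1.54 kHz.
30.52 kHz mod fs = 6.04 kHz.
6.04 kHz > fs/2 = 4.08 kHz, folds to fs − 6.04 kHz = 2.12 kHz.
2.24 kHz ≤ fs/2 = 4.08 kHz, passes unchanged.
Distinct values: {1.54 kHz, 2.12 kHz, 2.24 kHz}.

1.54 kHz, 2.12 kHz, 2.24 kHz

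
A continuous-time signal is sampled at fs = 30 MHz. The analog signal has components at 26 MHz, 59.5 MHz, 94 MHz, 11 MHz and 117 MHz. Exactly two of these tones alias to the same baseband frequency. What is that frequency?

4 MHz

fs/2 = 15 MHz.
26 MHz > fs/2 = 15 MHz, folds to fs − 26 MHz = 4 MHz.
59.5 MHz mod fs = 29.5 MHz.
29.5 MHz > fs/2 = 15 MHz, folds to fs − 29.5 MHz = 0.5 MHz.
94 MHz mod fs = 4 MHz.
4 MHz ≤ fs/2 = 15 MHz, appears at 4 MHz.
11 MHz ≤ fs/2 = 15 MHz, passes unchanged.
117 MHz mod fs = 27 MHz.
27 MHz > fs/2 = 15 MHz, folds to fs − 27 MHz = 3 MHz.
26 MHz and 94 MHz both map to 4 MHz.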